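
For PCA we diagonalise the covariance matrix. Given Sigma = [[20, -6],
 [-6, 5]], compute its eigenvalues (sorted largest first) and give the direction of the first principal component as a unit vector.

Step 1 — characteristic polynomial of 2×2 Sigma:
  det(Sigma - λI) = λ² - trace · λ + det = 0.
  trace = 20 + 5 = 25, det = 20·5 - (-6)² = 64.
Step 2 — discriminant:
  Δ = trace² - 4·det = 625 - 256 = 369.
Step 3 — eigenvalues:
  λ = (trace ± √Δ)/2 = (25 ± 19.2094)/2,
  λ_1 = 22.1047,  λ_2 = 2.8953.

Step 4 — unit eigenvector for λ_1: solve (Sigma - λ_1 I)v = 0. First row:
  (20 - 22.1047)·v_x + (-6)·v_y = 0, i.e. (-2.1047)·v_x + (-6)·v_y = 0,
  so v ∝ (b, λ_1 - a) = (-6, 2.1047); multiply by -1 so the first entry is positive: u = (6, -2.1047).
  ||u|| = √((6)² + (-2.1047)²) = √(40.4297) ≈ 6.3584,
  v_1 = u/||u|| ≈ (0.9436, -0.331) (||v_1|| = 1).

λ_1 = 22.1047,  λ_2 = 2.8953;  v_1 ≈ (0.9436, -0.331)


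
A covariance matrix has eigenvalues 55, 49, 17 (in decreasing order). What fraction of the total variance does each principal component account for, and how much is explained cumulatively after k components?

Step 1 — total variance = trace(Sigma) = Σ λ_i = 55 + 49 + 17 = 121.

Step 2 — fraction explained by component i = λ_i / Σ λ:
  PC1: 55/121 = 0.4545
  PC2: 49/121 = 0.405
  PC3: 17/121 = 0.1405

Step 3 — cumulative fraction after k components = (λ_1 + ... + λ_k) / Σ λ:
  k = 1: 55/121 = 0.4545
  k = 2: (55 + 49)/121 = 104/121 = 0.8595
  k = 3: (55 + 49 + 17)/121 = 121/121 = 1

Summary (fraction, with percent):

explained: PC1 0.4545 (45.45%), PC2 0.405 (40.5%), PC3 0.1405 (14.05%);  cumulative: 0.4545, 0.8595, 1


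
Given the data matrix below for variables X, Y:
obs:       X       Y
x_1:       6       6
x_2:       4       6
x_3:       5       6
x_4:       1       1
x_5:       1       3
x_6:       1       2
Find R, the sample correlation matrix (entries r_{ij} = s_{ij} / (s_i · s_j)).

Step 1 — column means:
  mean(X) = (6 + 4 + 5 + 1 + 1 + 1) / 6 = 18/6 = 3
  mean(Y) = (6 + 6 + 6 + 1 + 3 + 2) / 6 = 24/6 = 4

Step 2 — sample variances and covariances s[i,j] = (1/(n-1)) · Σ_k (x_{k,i} - mean_i) · (x_{k,j} - mean_j), with n-1 = 5:
  s[X,X] = ((3)·(3) + (1)·(1) + (2)·(2) + (-2)·(-2) + (-2)·(-2) + (-2)·(-2)) / 5 = 26/5 = 5.2
  s[X,Y] = ((3)·(2) + (1)·(2) + (2)·(2) + (-2)·(-3) + (-2)·(-1) + (-2)·(-2)) / 5 = 24/5 = 4.8
  s[Y,Y] = ((2)·(2) + (2)·(2) + (2)·(2) + (-3)·(-3) + (-1)·(-1) + (-2)·(-2)) / 5 = 26/5 = 5.2
  Sample standard deviations s_i = √(s[i,i]):
  s(X) = √(5.2) = 2.2804
  s(Y) = √(5.2) = 2.2804

Step 3 — r_{ij} = s_{ij} / (s_i · s_j):
  r[X,X] = 1 (diagonal).
  r[X,Y] = 4.8 / (2.2804 · 2.2804) = 4.8 / 5.2 = 0.9231
  r[Y,Y] = 1 (diagonal).

R is symmetric with unit diagonal. Assembling:

R = [[1, 0.9231],
 [0.9231, 1]]


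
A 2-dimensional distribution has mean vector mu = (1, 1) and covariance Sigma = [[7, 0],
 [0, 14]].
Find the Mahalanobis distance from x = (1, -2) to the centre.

Step 1 — centre the observation: (x - mu) = (0, -3).

Step 2 — invert Sigma. det(Sigma) = 7·14 - (0)² = 98.
  Sigma^{-1} = (1/det) · [[d, -b], [-b, a]] = [[0.1429, 0],
 [0, 0.0714]].

Step 3 — form the quadratic (x - mu)^T · Sigma^{-1} · (x - mu):
  Sigma^{-1} · (x - mu) = (0, -0.2143).
  (x - mu)^T · [Sigma^{-1} · (x - mu)] = (0)·(0) + (-3)·(-0.2143) = 0.6429.

Step 4 — take square root: d = √(0.6429) ≈ 0.8018.

d(x, mu) = √(0.6429) ≈ 0.8018


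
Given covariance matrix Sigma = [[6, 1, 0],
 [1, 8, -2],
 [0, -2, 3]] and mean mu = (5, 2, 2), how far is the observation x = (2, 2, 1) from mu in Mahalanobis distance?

Step 1 — centre the observation: (x - mu) = (-3, 0, -1).

Step 2 — invert Sigma (cofactor / det for 3×3, or solve directly):
  Sigma^{-1} = [[0.1709, -0.0256, -0.0171],
 [-0.0256, 0.1538, 0.1026],
 [-0.0171, 0.1026, 0.4017]].

Step 3 — form the quadratic (x - mu)^T · Sigma^{-1} · (x - mu):
  Sigma^{-1} · (x - mu) = (-0.4957, -0.0256, -0.3504).
  (x - mu)^T · [Sigma^{-1} · (x - mu)] = (-3)·(-0.4957) + (0)·(-0.0256) + (-1)·(-0.3504) = 1.8376.

Step 4 — take square root: d = √(1.8376) ≈ 1.3556.

d(x, mu) = √(1.8376) ≈ 1.3556


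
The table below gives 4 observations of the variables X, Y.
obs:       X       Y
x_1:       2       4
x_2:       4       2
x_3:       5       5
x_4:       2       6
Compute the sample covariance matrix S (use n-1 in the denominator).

Step 1 — column means:
  mean(X) = (2 + 4 + 5 + 2) / 4 = 13/4 = 3.25
  mean(Y) = (4 + 2 + 5 + 6) / 4 = 17/4 = 4.25

Step 2 — sample covariance S[i,j] = (1/(n-1)) · Σ_k (x_{k,i} - mean_i) · (x_{k,j} - mean_j), with n-1 = 3.
  S[X,X] = ((-1.25)·(-1.25) + (0.75)·(0.75) + (1.75)·(1.75) + (-1.25)·(-1.25)) / 3 = 6.75/3 = 2.25
  S[X,Y] = ((-1.25)·(-0.25) + (0.75)·(-2.25) + (1.75)·(0.75) + (-1.25)·(1.75)) / 3 = -2.25/3 = -0.75
  S[Y,Y] = ((-0.25)·(-0.25) + (-2.25)·(-2.25) + (0.75)·(0.75) + (1.75)·(1.75)) / 3 = 8.75/3 = 2.9167

S is symmetric (S[j,i] = S[i,j]). Assembling:

S = [[2.25, -0.75],
 [-0.75, 2.9167]]


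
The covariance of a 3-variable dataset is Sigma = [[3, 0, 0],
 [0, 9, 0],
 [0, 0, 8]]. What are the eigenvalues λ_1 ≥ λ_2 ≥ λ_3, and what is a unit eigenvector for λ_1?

Step 1 — characteristic polynomial p(λ) = det(λI - Sigma) = λ³ - tr·λ² + c_1·λ - det, where tr = trace, c_1 = sum of the principal 2×2 minors, det = det(Sigma):
  tr = 3 + 9 + 8 = 20,
  c_1 = (3·9 - (0)²) + (3·8 - (0)²) + (9·8 - (0)²) = 27 + 24 + 72 = 123,
  det = 3·(9·8 - (0)²) - (0)·((0)·8 - (0)·(0)) + (0)·((0)·(0) - 9·(0)) = 3·(72) - (0)·(0) + (0)·(0) = 216.
  So p(λ) = λ³ - 20λ² + 123λ - 216.
Step 2 — look for an integer root (rational root theorem: any rational root is an integer divisor of 216). Testing λ = 3:
  p(3) = 27 - 180 + 369 - 216 = 0  ✓
  Dividing out (λ - 3): p(λ) = (λ - 3)(λ² - 17λ + 72).
Step 3 — remaining eigenvalues from the quadratic λ² - 17λ + 72 = 0:
  Δ = 17² - 4·72 = 289 - 288 = 1,  λ = (17 ± √1)/2 = (17 ± 1)/2 = 9 or 8.
  Sorted: λ_1 = 9,  λ_2 = 8,  λ_3 = 3  (check: sum = 20 = tr ✓).

Step 4 — unit eigenvector for λ_1 = 9: v spans the null space of (Sigma - λ_1 I), whose rows are
  r_1 = (-6, 0, 0),  r_2 = (0, 0, 0),  r_3 = (0, 0, -1).
  v is orthogonal to every row, so take v ∝ r_1 × r_3 = ((0)·(-1) - (0)·(0), (0)·(0) - (-6)·(-1), (-6)·(0) - (0)·(0)) = (0, -6, 0).
  Rescale (divide by 6; multiply by -1 so the first nonzero entry is positive): u = (0, 1, 0).
  ||u|| = √((0)² + (1)² + (0)²) = √(1) = 1,  v_1 = u/||u|| ≈ (0, 1, 0) (||v_1|| = 1).

λ_1 = 9,  λ_2 = 8,  λ_3 = 3;  v_1 ≈ (0, 1, 0)


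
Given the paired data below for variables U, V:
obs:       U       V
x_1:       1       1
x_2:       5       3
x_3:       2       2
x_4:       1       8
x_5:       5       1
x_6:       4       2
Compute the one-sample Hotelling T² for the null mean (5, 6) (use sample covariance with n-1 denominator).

Step 1 — sample mean vector:
  mean(U) = (1 + 5 + 2 + 1 + 5 + 4) / 6 = 18/6 = 3
  mean(V) = (1 + 3 + 2 + 8 + 1 + 2) / 6 = 17/6 = 2.8333
  x̄ = (3, 2.8333),  deviation x̄ - mu_0 = (3, 2.8333) - (5, 6) = (-2, -3.1667).

Step 2 — sample covariance matrix, S[i,j] = (1/(n-1)) · Σ_k (x_{k,i} - mean_i) · (x_{k,j} - mean_j), divisor n-1 = 5:
  S[U,U] = ((-2)·(-2) + (2)·(2) + (-1)·(-1) + (-2)·(-2) + (2)·(2) + (1)·(1)) / 5 = 18/5 = 3.6
  S[U,V] = ((-2)·(-1.8333) + (2)·(0.1667) + (-1)·(-0.8333) + (-2)·(5.1667) + (2)·(-1.8333) + (1)·(-0.8333)) / 5 = -10/5 = -2
  S[V,V] = ((-1.8333)·(-1.8333) + (0.1667)·(0.1667) + (-0.8333)·(-0.8333) + (5.1667)·(5.1667) + (-1.8333)·(-1.8333) + (-0.8333)·(-0.8333)) / 5 = 34.8333/5 = 6.9667
  S = [[3.6, -2],
 [-2, 6.9667]].

Step 3 — invert S. det(S) = 3.6·6.9667 - (-2)² = 21.08.
  S^{-1} = (1/det) · [[d, -b], [-b, a]] = [[0.3305, 0.0949],
 [0.0949, 0.1708]].

Step 4 — quadratic form (x̄ - mu_0)^T · S^{-1} · (x̄ - mu_0):
  S^{-1} · (x̄ - mu_0) = (-0.9614, -0.7306),
  (x̄ - mu_0)^T · [...] = (-2)·(-0.9614) + (-3.1667)·(-0.7306) = 4.2362.

Step 5 — scale by n: T² = 6 · 4.2362 = 25.4175.

T² ≈ 25.4175


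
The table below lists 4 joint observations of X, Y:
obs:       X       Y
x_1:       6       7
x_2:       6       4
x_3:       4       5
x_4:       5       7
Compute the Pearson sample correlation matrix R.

Step 1 — column means:
  mean(X) = (6 + 6 + 4 + 5) / 4 = 21/4 = 5.25
  mean(Y) = (7 + 4 + 5 + 7) / 4 = 23/4 = 5.75

Step 2 — sample variances and covariances s[i,j] = (1/(n-1)) · Σ_k (x_{k,i} - mean_i) · (x_{k,j} - mean_j), with n-1 = 3:
  s[X,X] = ((0.75)·(0.75) + (0.75)·(0.75) + (-1.25)·(-1.25) + (-0.25)·(-0.25)) / 3 = 2.75/3 = 0.9167
  s[X,Y] = ((0.75)·(1.25) + (0.75)·(-1.75) + (-1.25)·(-0.75) + (-0.25)·(1.25)) / 3 = 0.25/3 = 0.0833
  s[Y,Y] = ((1.25)·(1.25) + (-1.75)·(-1.75) + (-0.75)·(-0.75) + (1.25)·(1.25)) / 3 = 6.75/3 = 2.25
  Sample standard deviations s_i = √(s[i,i]):
  s(X) = √(0.9167) = 0.9574
  s(Y) = √(2.25) = 1.5

Step 3 — r_{ij} = s_{ij} / (s_i · s_j):
  r[X,X] = 1 (diagonal).
  r[X,Y] = 0.0833 / (0.9574 · 1.5) = 0.0833 / 1.4361 = 0.058
  r[Y,Y] = 1 (diagonal).

R is symmetric with unit diagonal. Assembling:

R = [[1, 0.058],
 [0.058, 1]]


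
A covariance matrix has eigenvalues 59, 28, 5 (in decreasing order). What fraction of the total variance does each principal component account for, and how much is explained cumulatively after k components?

Step 1 — total variance = trace(Sigma) = Σ λ_i = 59 + 28 + 5 = 92.

Step 2 — fraction explained by component i = λ_i / Σ λ:
  PC1: 59/92 = 0.6413
  PC2: 28/92 = 0.3043
  PC3: 5/92 = 0.0543

Step 3 — cumulative fraction after k components = (λ_1 + ... + λ_k) / Σ λ:
  k = 1: 59/92 = 0.6413
  k = 2: (59 + 28)/92 = 87/92 = 0.9457
  k = 3: (59 + 28 + 5)/92 = 92/92 = 1

Summary (fraction, with percent):

explained: PC1 0.6413 (64.13%), PC2 0.3043 (30.43%), PC3 0.0543 (5.43%);  cumulative: 0.6413, 0.9457, 1


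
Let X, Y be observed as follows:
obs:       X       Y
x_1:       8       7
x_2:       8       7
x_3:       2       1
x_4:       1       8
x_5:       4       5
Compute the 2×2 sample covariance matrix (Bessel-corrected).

Step 1 — column means:
  mean(X) = (8 + 8 + 2 + 1 + 4) / 5 = 23/5 = 4.6
  mean(Y) = (7 + 7 + 1 + 8 + 5) / 5 = 28/5 = 5.6

Step 2 — sample covariance S[i,j] = (1/(n-1)) · Σ_k (x_{k,i} - mean_i) · (x_{k,j} - mean_j), with n-1 = 4.
  S[X,X] = ((3.4)·(3.4) + (3.4)·(3.4) + (-2.6)·(-2.6) + (-3.6)·(-3.6) + (-0.6)·(-0.6)) / 4 = 43.2/4 = 10.8
  S[X,Y] = ((3.4)·(1.4) + (3.4)·(1.4) + (-2.6)·(-4.6) + (-3.6)·(2.4) + (-0.6)·(-0.6)) / 4 = 13.2/4 = 3.3
  S[Y,Y] = ((1.4)·(1.4) + (1.4)·(1.4) + (-4.6)·(-4.6) + (2.4)·(2.4) + (-0.6)·(-0.6)) / 4 = 31.2/4 = 7.8

S is symmetric (S[j,i] = S[i,j]). Assembling:

S = [[10.8, 3.3],
 [3.3, 7.8]]


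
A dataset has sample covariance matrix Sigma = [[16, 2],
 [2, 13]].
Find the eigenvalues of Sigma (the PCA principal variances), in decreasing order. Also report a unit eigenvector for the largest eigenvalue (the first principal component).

Step 1 — characteristic polynomial of 2×2 Sigma:
  det(Sigma - λI) = λ² - trace · λ + det = 0.
  trace = 16 + 13 = 29, det = 16·13 - (2)² = 204.
Step 2 — discriminant:
  Δ = trace² - 4·det = 841 - 816 = 25.
Step 3 — eigenvalues:
  λ = (trace ± √Δ)/2 = (29 ± 5)/2,
  λ_1 = 17,  λ_2 = 12.

Step 4 — unit eigenvector for λ_1: solve (Sigma - λ_1 I)v = 0. First row:
  (16 - 17)·v_x + (2)·v_y = 0, i.e. (-1)·v_x + (2)·v_y = 0,
  so v ∝ (b, λ_1 - a) = (2, 1) = u.
  ||u|| = √((2)² + (1)²) = √(5) ≈ 2.2361,
  v_1 = u/||u|| ≈ (0.8944, 0.4472) (||v_1|| = 1).

λ_1 = 17,  λ_2 = 12;  v_1 ≈ (0.8944, 0.4472)


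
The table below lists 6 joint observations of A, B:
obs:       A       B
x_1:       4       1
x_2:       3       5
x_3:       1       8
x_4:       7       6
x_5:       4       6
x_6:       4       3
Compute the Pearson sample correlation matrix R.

Step 1 — column means:
  mean(A) = (4 + 3 + 1 + 7 + 4 + 4) / 6 = 23/6 = 3.8333
  mean(B) = (1 + 5 + 8 + 6 + 6 + 3) / 6 = 29/6 = 4.8333

Step 2 — sample variances and covariances s[i,j] = (1/(n-1)) · Σ_k (x_{k,i} - mean_i) · (x_{k,j} - mean_j), with n-1 = 5:
  s[A,A] = ((0.1667)·(0.1667) + (-0.8333)·(-0.8333) + (-2.8333)·(-2.8333) + (3.1667)·(3.1667) + (0.1667)·(0.1667) + (0.1667)·(0.1667)) / 5 = 18.8333/5 = 3.7667
  s[A,B] = ((0.1667)·(-3.8333) + (-0.8333)·(0.1667) + (-2.8333)·(3.1667) + (3.1667)·(1.1667) + (0.1667)·(1.1667) + (0.1667)·(-1.8333)) / 5 = -6.1667/5 = -1.2333
  s[B,B] = ((-3.8333)·(-3.8333) + (0.1667)·(0.1667) + (3.1667)·(3.1667) + (1.1667)·(1.1667) + (1.1667)·(1.1667) + (-1.8333)·(-1.8333)) / 5 = 30.8333/5 = 6.1667
  Sample standard deviations s_i = √(s[i,i]):
  s(A) = √(3.7667) = 1.9408
  s(B) = √(6.1667) = 2.4833

Step 3 — r_{ij} = s_{ij} / (s_i · s_j):
  r[A,A] = 1 (diagonal).
  r[A,B] = -1.2333 / (1.9408 · 2.4833) = -1.2333 / 4.8195 = -0.2559
  r[B,B] = 1 (diagonal).

R is symmetric with unit diagonal. Assembling:

R = [[1, -0.2559],
 [-0.2559, 1]]


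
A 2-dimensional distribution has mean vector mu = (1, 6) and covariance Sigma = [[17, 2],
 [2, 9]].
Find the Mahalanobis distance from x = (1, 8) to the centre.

Step 1 — centre the observation: (x - mu) = (0, 2).

Step 2 — invert Sigma. det(Sigma) = 17·9 - (2)² = 149.
  Sigma^{-1} = (1/det) · [[d, -b], [-b, a]] = [[0.0604, -0.0134],
 [-0.0134, 0.1141]].

Step 3 — form the quadratic (x - mu)^T · Sigma^{-1} · (x - mu):
  Sigma^{-1} · (x - mu) = (-0.0268, 0.2282).
  (x - mu)^T · [Sigma^{-1} · (x - mu)] = (0)·(-0.0268) + (2)·(0.2282) = 0.4564.

Step 4 — take square root: d = √(0.4564) ≈ 0.6756.

d(x, mu) = √(0.4564) ≈ 0.6756


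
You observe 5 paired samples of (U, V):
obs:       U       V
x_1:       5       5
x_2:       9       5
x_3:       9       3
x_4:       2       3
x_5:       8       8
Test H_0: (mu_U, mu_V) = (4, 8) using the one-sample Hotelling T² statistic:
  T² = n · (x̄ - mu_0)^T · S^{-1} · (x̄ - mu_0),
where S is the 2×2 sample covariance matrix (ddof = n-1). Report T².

Step 1 — sample mean vector:
  mean(U) = (5 + 9 + 9 + 2 + 8) / 5 = 33/5 = 6.6
  mean(V) = (5 + 5 + 3 + 3 + 8) / 5 = 24/5 = 4.8
  x̄ = (6.6, 4.8),  deviation x̄ - mu_0 = (6.6, 4.8) - (4, 8) = (2.6, -3.2).

Step 2 — sample covariance matrix, S[i,j] = (1/(n-1)) · Σ_k (x_{k,i} - mean_i) · (x_{k,j} - mean_j), divisor n-1 = 4:
  S[U,U] = ((-1.6)·(-1.6) + (2.4)·(2.4) + (2.4)·(2.4) + (-4.6)·(-4.6) + (1.4)·(1.4)) / 4 = 37.2/4 = 9.3
  S[U,V] = ((-1.6)·(0.2) + (2.4)·(0.2) + (2.4)·(-1.8) + (-4.6)·(-1.8) + (1.4)·(3.2)) / 4 = 8.6/4 = 2.15
  S[V,V] = ((0.2)·(0.2) + (0.2)·(0.2) + (-1.8)·(-1.8) + (-1.8)·(-1.8) + (3.2)·(3.2)) / 4 = 16.8/4 = 4.2
  S = [[9.3, 2.15],
 [2.15, 4.2]].

Step 3 — invert S. det(S) = 9.3·4.2 - (2.15)² = 34.4375.
  S^{-1} = (1/det) · [[d, -b], [-b, a]] = [[0.122, -0.0624],
 [-0.0624, 0.2701]].

Step 4 — quadratic form (x̄ - mu_0)^T · S^{-1} · (x̄ - mu_0):
  S^{-1} · (x̄ - mu_0) = (0.5169, -1.0265),
  (x̄ - mu_0)^T · [...] = (2.6)·(0.5169) + (-3.2)·(-1.0265) = 4.6287.

Step 5 — scale by n: T² = 5 · 4.6287 = 23.1434.

T² ≈ 23.1434


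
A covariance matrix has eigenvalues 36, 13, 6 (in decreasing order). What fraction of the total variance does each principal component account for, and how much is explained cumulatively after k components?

Step 1 — total variance = trace(Sigma) = Σ λ_i = 36 + 13 + 6 = 55.

Step 2 — fraction explained by component i = λ_i / Σ λ:
  PC1: 36/55 = 0.6545
  PC2: 13/55 = 0.2364
  PC3: 6/55 = 0.1091

Step 3 — cumulative fraction after k components = (λ_1 + ... + λ_k) / Σ λ:
  k = 1: 36/55 = 0.6545
  k = 2: (36 + 13)/55 = 49/55 = 0.8909
  k = 3: (36 + 13 + 6)/55 = 55/55 = 1

Summary (fraction, with percent):

explained: PC1 0.6545 (65.45%), PC2 0.2364 (23.64%), PC3 0.1091 (10.91%);  cumulative: 0.6545, 0.8909, 1


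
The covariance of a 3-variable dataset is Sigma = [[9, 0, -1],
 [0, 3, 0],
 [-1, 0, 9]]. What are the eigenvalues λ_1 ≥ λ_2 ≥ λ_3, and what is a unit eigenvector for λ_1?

Step 1 — characteristic polynomial p(λ) = det(λI - Sigma) = λ³ - tr·λ² + c_1·λ - det, where tr = trace, c_1 = sum of the principal 2×2 minors, det = det(Sigma):
  tr = 9 + 3 + 9 = 21,
  c_1 = (9·3 - (0)²) + (9·9 - (-1)²) + (3·9 - (0)²) = 27 + 80 + 27 = 134,
  det = 9·(3·9 - (0)²) - (0)·((0)·9 - (0)·(-1)) + (-1)·((0)·(0) - 3·(-1)) = 9·(27) - (0)·(0) + (-1)·(3) = 240.
  So p(λ) = λ³ - 21λ² + 134λ - 240.
Step 2 — look for an integer root (rational root theorem: any rational root is an integer divisor of 240). Testing λ = 3:
  p(3) = 27 - 189 + 402 - 240 = 0  ✓
  Dividing out (λ - 3): p(λ) = (λ - 3)(λ² - 18λ + 80).
Step 3 — remaining eigenvalues from the quadratic λ² - 18λ + 80 = 0:
  Δ = 18² - 4·80 = 324 - 320 = 4,  λ = (18 ± √4)/2 = (18 ± 2)/2 = 10 or 8.
  Sorted: λ_1 = 10,  λ_2 = 8,  λ_3 = 3  (check: sum = 21 = tr ✓).

Step 4 — unit eigenvector for λ_1 = 10: v spans the null space of (Sigma - λ_1 I), whose rows are
  r_1 = (-1, 0, -1),  r_2 = (0, -7, 0),  r_3 = (-1, 0, -1).
  v is orthogonal to every row, so take v ∝ r_1 × r_2 = ((0)·(0) - (-1)·(-7), (-1)·(0) - (-1)·(0), (-1)·(-7) - (0)·(0)) = (-7, 0, 7).
  Rescale (divide by 7; multiply by -1 so the first nonzero entry is positive): u = (1, 0, -1).
  ||u|| = √((1)² + (0)² + (-1)²) = √(2) ≈ 1.4142,  v_1 = u/||u|| ≈ (0.7071, 0, -0.7071) (||v_1|| = 1).

λ_1 = 10,  λ_2 = 8,  λ_3 = 3;  v_1 ≈ (0.7071, 0, -0.7071)


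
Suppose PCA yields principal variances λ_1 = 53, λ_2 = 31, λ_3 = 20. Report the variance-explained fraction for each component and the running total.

Step 1 — total variance = trace(Sigma) = Σ λ_i = 53 + 31 + 20 = 104.

Step 2 — fraction explained by component i = λ_i / Σ λ:
  PC1: 53/104 = 0.5096
  PC2: 31/104 = 0.2981
  PC3: 20/104 = 0.1923

Step 3 — cumulative fraction after k components = (λ_1 + ... + λ_k) / Σ λ:
  k = 1: 53/104 = 0.5096
  k = 2: (53 + 31)/104 = 84/104 = 0.8077
  k = 3: (53 + 31 + 20)/104 = 104/104 = 1

Summary (fraction, with percent):

explained: PC1 0.5096 (50.96%), PC2 0.2981 (29.81%), PC3 0.1923 (19.23%);  cumulative: 0.5096, 0.8077, 1


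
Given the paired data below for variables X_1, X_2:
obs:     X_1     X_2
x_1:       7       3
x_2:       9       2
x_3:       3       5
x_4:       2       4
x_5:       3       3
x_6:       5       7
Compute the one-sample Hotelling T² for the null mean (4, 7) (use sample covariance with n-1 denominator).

Step 1 — sample mean vector:
  mean(X_1) = (7 + 9 + 3 + 2 + 3 + 5) / 6 = 29/6 = 4.8333
  mean(X_2) = (3 + 2 + 5 + 4 + 3 + 7) / 6 = 24/6 = 4
  x̄ = (4.8333, 4),  deviation x̄ - mu_0 = (4.8333, 4) - (4, 7) = (0.8333, -3).

Step 2 — sample covariance matrix, S[i,j] = (1/(n-1)) · Σ_k (x_{k,i} - mean_i) · (x_{k,j} - mean_j), divisor n-1 = 5:
  S[X_1,X_1] = ((2.1667)·(2.1667) + (4.1667)·(4.1667) + (-1.8333)·(-1.8333) + (-2.8333)·(-2.8333) + (-1.8333)·(-1.8333) + (0.1667)·(0.1667)) / 5 = 36.8333/5 = 7.3667
  S[X_1,X_2] = ((2.1667)·(-1) + (4.1667)·(-2) + (-1.8333)·(1) + (-2.8333)·(0) + (-1.8333)·(-1) + (0.1667)·(3)) / 5 = -10/5 = -2
  S[X_2,X_2] = ((-1)·(-1) + (-2)·(-2) + (1)·(1) + (0)·(0) + (-1)·(-1) + (3)·(3)) / 5 = 16/5 = 3.2
  S = [[7.3667, -2],
 [-2, 3.2]].

Step 3 — invert S. det(S) = 7.3667·3.2 - (-2)² = 19.5733.
  S^{-1} = (1/det) · [[d, -b], [-b, a]] = [[0.1635, 0.1022],
 [0.1022, 0.3764]].

Step 4 — quadratic form (x̄ - mu_0)^T · S^{-1} · (x̄ - mu_0):
  S^{-1} · (x̄ - mu_0) = (-0.1703, -1.0439),
  (x̄ - mu_0)^T · [...] = (0.8333)·(-0.1703) + (-3)·(-1.0439) = 2.9899.

Step 5 — scale by n: T² = 6 · 2.9899 = 17.9394.

T² ≈ 17.9394


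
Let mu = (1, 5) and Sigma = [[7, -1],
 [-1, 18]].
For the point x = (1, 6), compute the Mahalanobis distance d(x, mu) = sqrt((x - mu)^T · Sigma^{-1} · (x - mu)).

Step 1 — centre the observation: (x - mu) = (0, 1).

Step 2 — invert Sigma. det(Sigma) = 7·18 - (-1)² = 125.
  Sigma^{-1} = (1/det) · [[d, -b], [-b, a]] = [[0.144, 0.008],
 [0.008, 0.056]].

Step 3 — form the quadratic (x - mu)^T · Sigma^{-1} · (x - mu):
  Sigma^{-1} · (x - mu) = (0.008, 0.056).
  (x - mu)^T · [Sigma^{-1} · (x - mu)] = (0)·(0.008) + (1)·(0.056) = 0.056.

Step 4 — take square root: d = √(0.056) ≈ 0.2366.

d(x, mu) = √(0.056) ≈ 0.2366


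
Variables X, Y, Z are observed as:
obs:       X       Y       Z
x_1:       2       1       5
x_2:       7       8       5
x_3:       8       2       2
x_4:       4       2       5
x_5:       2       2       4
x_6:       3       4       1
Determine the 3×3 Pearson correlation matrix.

Step 1 — column means:
  mean(X) = (2 + 7 + 8 + 4 + 2 + 3) / 6 = 26/6 = 4.3333
  mean(Y) = (1 + 8 + 2 + 2 + 2 + 4) / 6 = 19/6 = 3.1667
  mean(Z) = (5 + 5 + 2 + 5 + 4 + 1) / 6 = 22/6 = 3.6667

Step 2 — sample variances and covariances s[i,j] = (1/(n-1)) · Σ_k (x_{k,i} - mean_i) · (x_{k,j} - mean_j), with n-1 = 5:
  s[X,X] = ((-2.3333)·(-2.3333) + (2.6667)·(2.6667) + (3.6667)·(3.6667) + (-0.3333)·(-0.3333) + (-2.3333)·(-2.3333) + (-1.3333)·(-1.3333)) / 5 = 33.3333/5 = 6.6667
  s[X,Y] = ((-2.3333)·(-2.1667) + (2.6667)·(4.8333) + (3.6667)·(-1.1667) + (-0.3333)·(-1.1667) + (-2.3333)·(-1.1667) + (-1.3333)·(0.8333)) / 5 = 15.6667/5 = 3.1333
  s[X,Z] = ((-2.3333)·(1.3333) + (2.6667)·(1.3333) + (3.6667)·(-1.6667) + (-0.3333)·(1.3333) + (-2.3333)·(0.3333) + (-1.3333)·(-2.6667)) / 5 = -3.3333/5 = -0.6667
  s[Y,Y] = ((-2.1667)·(-2.1667) + (4.8333)·(4.8333) + (-1.1667)·(-1.1667) + (-1.1667)·(-1.1667) + (-1.1667)·(-1.1667) + (0.8333)·(0.8333)) / 5 = 32.8333/5 = 6.5667
  s[Y,Z] = ((-2.1667)·(1.3333) + (4.8333)·(1.3333) + (-1.1667)·(-1.6667) + (-1.1667)·(1.3333) + (-1.1667)·(0.3333) + (0.8333)·(-2.6667)) / 5 = 1.3333/5 = 0.2667
  s[Z,Z] = ((1.3333)·(1.3333) + (1.3333)·(1.3333) + (-1.6667)·(-1.6667) + (1.3333)·(1.3333) + (0.3333)·(0.3333) + (-2.6667)·(-2.6667)) / 5 = 15.3333/5 = 3.0667
  Sample standard deviations s_i = √(s[i,i]):
  s(X) = √(6.6667) = 2.582
  s(Y) = √(6.5667) = 2.5626
  s(Z) = √(3.0667) = 1.7512

Step 3 — r_{ij} = s_{ij} / (s_i · s_j):
  r[X,X] = 1 (diagonal).
  r[X,Y] = 3.1333 / (2.582 · 2.5626) = 3.1333 / 6.6165 = 0.4736
  r[X,Z] = -0.6667 / (2.582 · 1.7512) = -0.6667 / 4.5216 = -0.1474
  r[Y,Y] = 1 (diagonal).
  r[Y,Z] = 0.2667 / (2.5626 · 1.7512) = 0.2667 / 4.4875 = 0.0594
  r[Z,Z] = 1 (diagonal).

R is symmetric with unit diagonal. Assembling:

R = [[1, 0.4736, -0.1474],
 [0.4736, 1, 0.0594],
 [-0.1474, 0.0594, 1]]


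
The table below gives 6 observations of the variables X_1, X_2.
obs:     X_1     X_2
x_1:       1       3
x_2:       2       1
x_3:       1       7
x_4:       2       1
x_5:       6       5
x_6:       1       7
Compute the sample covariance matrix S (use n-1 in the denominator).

Step 1 — column means:
  mean(X_1) = (1 + 2 + 1 + 2 + 6 + 1) / 6 = 13/6 = 2.1667
  mean(X_2) = (3 + 1 + 7 + 1 + 5 + 7) / 6 = 24/6 = 4

Step 2 — sample covariance S[i,j] = (1/(n-1)) · Σ_k (x_{k,i} - mean_i) · (x_{k,j} - mean_j), with n-1 = 5.
  S[X_1,X_1] = ((-1.1667)·(-1.1667) + (-0.1667)·(-0.1667) + (-1.1667)·(-1.1667) + (-0.1667)·(-0.1667) + (3.8333)·(3.8333) + (-1.1667)·(-1.1667)) / 5 = 18.8333/5 = 3.7667
  S[X_1,X_2] = ((-1.1667)·(-1) + (-0.1667)·(-3) + (-1.1667)·(3) + (-0.1667)·(-3) + (3.8333)·(1) + (-1.1667)·(3)) / 5 = -1/5 = -0.2
  S[X_2,X_2] = ((-1)·(-1) + (-3)·(-3) + (3)·(3) + (-3)·(-3) + (1)·(1) + (3)·(3)) / 5 = 38/5 = 7.6

S is symmetric (S[j,i] = S[i,j]). Assembling:

S = [[3.7667, -0.2],
 [-0.2, 7.6]]


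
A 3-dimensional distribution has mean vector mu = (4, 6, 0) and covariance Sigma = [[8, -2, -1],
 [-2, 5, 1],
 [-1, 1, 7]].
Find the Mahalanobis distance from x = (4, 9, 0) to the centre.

Step 1 — centre the observation: (x - mu) = (0, 3, 0).

Step 2 — invert Sigma (cofactor / det for 3×3, or solve directly):
  Sigma^{-1} = [[0.1399, 0.0535, 0.0123],
 [0.0535, 0.2263, -0.0247],
 [0.0123, -0.0247, 0.1481]].

Step 3 — form the quadratic (x - mu)^T · Sigma^{-1} · (x - mu):
  Sigma^{-1} · (x - mu) = (0.1605, 0.679, -0.0741).
  (x - mu)^T · [Sigma^{-1} · (x - mu)] = (0)·(0.1605) + (3)·(0.679) + (0)·(-0.0741) = 2.037.

Step 4 — take square root: d = √(2.037) ≈ 1.4272.

d(x, mu) = √(2.037) ≈ 1.4272


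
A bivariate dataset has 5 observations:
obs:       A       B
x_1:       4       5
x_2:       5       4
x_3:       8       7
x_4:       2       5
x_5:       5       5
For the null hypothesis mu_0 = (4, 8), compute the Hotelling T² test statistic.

Step 1 — sample mean vector:
  mean(A) = (4 + 5 + 8 + 2 + 5) / 5 = 24/5 = 4.8
  mean(B) = (5 + 4 + 7 + 5 + 5) / 5 = 26/5 = 5.2
  x̄ = (4.8, 5.2),  deviation x̄ - mu_0 = (4.8, 5.2) - (4, 8) = (0.8, -2.8).

Step 2 — sample covariance matrix, S[i,j] = (1/(n-1)) · Σ_k (x_{k,i} - mean_i) · (x_{k,j} - mean_j), divisor n-1 = 4:
  S[A,A] = ((-0.8)·(-0.8) + (0.2)·(0.2) + (3.2)·(3.2) + (-2.8)·(-2.8) + (0.2)·(0.2)) / 4 = 18.8/4 = 4.7
  S[A,B] = ((-0.8)·(-0.2) + (0.2)·(-1.2) + (3.2)·(1.8) + (-2.8)·(-0.2) + (0.2)·(-0.2)) / 4 = 6.2/4 = 1.55
  S[B,B] = ((-0.2)·(-0.2) + (-1.2)·(-1.2) + (1.8)·(1.8) + (-0.2)·(-0.2) + (-0.2)·(-0.2)) / 4 = 4.8/4 = 1.2
  S = [[4.7, 1.55],
 [1.55, 1.2]].

Step 3 — invert S. det(S) = 4.7·1.2 - (1.55)² = 3.2375.
  S^{-1} = (1/det) · [[d, -b], [-b, a]] = [[0.3707, -0.4788],
 [-0.4788, 1.4517]].

Step 4 — quadratic form (x̄ - mu_0)^T · S^{-1} · (x̄ - mu_0):
  S^{-1} · (x̄ - mu_0) = (1.6371, -4.4479),
  (x̄ - mu_0)^T · [...] = (0.8)·(1.6371) + (-2.8)·(-4.4479) = 13.7637.

Step 5 — scale by n: T² = 5 · 13.7637 = 68.8185.

T² ≈ 68.8185


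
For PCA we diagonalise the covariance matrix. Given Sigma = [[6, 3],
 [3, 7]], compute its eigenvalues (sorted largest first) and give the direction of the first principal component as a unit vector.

Step 1 — characteristic polynomial of 2×2 Sigma:
  det(Sigma - λI) = λ² - trace · λ + det = 0.
  trace = 6 + 7 = 13, det = 6·7 - (3)² = 33.
Step 2 — discriminant:
  Δ = trace² - 4·det = 169 - 132 = 37.
Step 3 — eigenvalues:
  λ = (trace ± √Δ)/2 = (13 ± 6.0828)/2,
  λ_1 = 9.5414,  λ_2 = 3.4586.

Step 4 — unit eigenvector for λ_1: solve (Sigma - λ_1 I)v = 0. First row:
  (6 - 9.5414)·v_x + (3)·v_y = 0, i.e. (-3.5414)·v_x + (3)·v_y = 0,
  so v ∝ (b, λ_1 - a) = (3, 3.5414) = u.
  ||u|| = √((3)² + (3.5414)²) = √(21.5414) ≈ 4.6413,
  v_1 = u/||u|| ≈ (0.6464, 0.763) (||v_1|| = 1).

λ_1 = 9.5414,  λ_2 = 3.4586;  v_1 ≈ (0.6464, 0.763)


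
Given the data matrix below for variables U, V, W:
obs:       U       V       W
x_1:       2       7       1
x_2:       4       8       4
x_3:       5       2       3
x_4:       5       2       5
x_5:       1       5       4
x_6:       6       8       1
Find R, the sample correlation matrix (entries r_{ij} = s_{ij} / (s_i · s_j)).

Step 1 — column means:
  mean(U) = (2 + 4 + 5 + 5 + 1 + 6) / 6 = 23/6 = 3.8333
  mean(V) = (7 + 8 + 2 + 2 + 5 + 8) / 6 = 32/6 = 5.3333
  mean(W) = (1 + 4 + 3 + 5 + 4 + 1) / 6 = 18/6 = 3

Step 2 — sample variances and covariances s[i,j] = (1/(n-1)) · Σ_k (x_{k,i} - mean_i) · (x_{k,j} - mean_j), with n-1 = 5:
  s[U,U] = ((-1.8333)·(-1.8333) + (0.1667)·(0.1667) + (1.1667)·(1.1667) + (1.1667)·(1.1667) + (-2.8333)·(-2.8333) + (2.1667)·(2.1667)) / 5 = 18.8333/5 = 3.7667
  s[U,V] = ((-1.8333)·(1.6667) + (0.1667)·(2.6667) + (1.1667)·(-3.3333) + (1.1667)·(-3.3333) + (-2.8333)·(-0.3333) + (2.1667)·(2.6667)) / 5 = -3.6667/5 = -0.7333
  s[U,W] = ((-1.8333)·(-2) + (0.1667)·(1) + (1.1667)·(0) + (1.1667)·(2) + (-2.8333)·(1) + (2.1667)·(-2)) / 5 = -1/5 = -0.2
  s[V,V] = ((1.6667)·(1.6667) + (2.6667)·(2.6667) + (-3.3333)·(-3.3333) + (-3.3333)·(-3.3333) + (-0.3333)·(-0.3333) + (2.6667)·(2.6667)) / 5 = 39.3333/5 = 7.8667
  s[V,W] = ((1.6667)·(-2) + (2.6667)·(1) + (-3.3333)·(0) + (-3.3333)·(2) + (-0.3333)·(1) + (2.6667)·(-2)) / 5 = -13/5 = -2.6
  s[W,W] = ((-2)·(-2) + (1)·(1) + (0)·(0) + (2)·(2) + (1)·(1) + (-2)·(-2)) / 5 = 14/5 = 2.8
  Sample standard deviations s_i = √(s[i,i]):
  s(U) = √(3.7667) = 1.9408
  s(V) = √(7.8667) = 2.8048
  s(W) = √(2.8) = 1.6733

Step 3 — r_{ij} = s_{ij} / (s_i · s_j):
  r[U,U] = 1 (diagonal).
  r[U,V] = -0.7333 / (1.9408 · 2.8048) = -0.7333 / 5.4434 = -0.1347
  r[U,W] = -0.2 / (1.9408 · 1.6733) = -0.2 / 3.2476 = -0.0616
  r[V,V] = 1 (diagonal).
  r[V,W] = -2.6 / (2.8048 · 1.6733) = -2.6 / 4.6933 = -0.554
  r[W,W] = 1 (diagonal).

R is symmetric with unit diagonal. Assembling:

R = [[1, -0.1347, -0.0616],
 [-0.1347, 1, -0.554],
 [-0.0616, -0.554, 1]]


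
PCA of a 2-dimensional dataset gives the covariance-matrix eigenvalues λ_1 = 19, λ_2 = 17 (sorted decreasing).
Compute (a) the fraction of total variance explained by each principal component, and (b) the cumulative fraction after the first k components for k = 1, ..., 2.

Step 1 — total variance = trace(Sigma) = Σ λ_i = 19 + 17 = 36.

Step 2 — fraction explained by component i = λ_i / Σ λ:
  PC1: 19/36 = 0.5278
  PC2: 17/36 = 0.4722

Step 3 — cumulative fraction after k components = (λ_1 + ... + λ_k) / Σ λ:
  k = 1: 19/36 = 0.5278
  k = 2: (19 + 17)/36 = 36/36 = 1

Summary (fraction, with percent):

explained: PC1 0.5278 (52.78%), PC2 0.4722 (47.22%);  cumulative: 0.5278, 1


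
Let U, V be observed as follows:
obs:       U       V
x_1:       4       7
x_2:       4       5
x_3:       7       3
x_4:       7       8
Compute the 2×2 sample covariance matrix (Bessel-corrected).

Step 1 — column means:
  mean(U) = (4 + 4 + 7 + 7) / 4 = 22/4 = 5.5
  mean(V) = (7 + 5 + 3 + 8) / 4 = 23/4 = 5.75

Step 2 — sample covariance S[i,j] = (1/(n-1)) · Σ_k (x_{k,i} - mean_i) · (x_{k,j} - mean_j), with n-1 = 3.
  S[U,U] = ((-1.5)·(-1.5) + (-1.5)·(-1.5) + (1.5)·(1.5) + (1.5)·(1.5)) / 3 = 9/3 = 3
  S[U,V] = ((-1.5)·(1.25) + (-1.5)·(-0.75) + (1.5)·(-2.75) + (1.5)·(2.25)) / 3 = -1.5/3 = -0.5
  S[V,V] = ((1.25)·(1.25) + (-0.75)·(-0.75) + (-2.75)·(-2.75) + (2.25)·(2.25)) / 3 = 14.75/3 = 4.9167

S is symmetric (S[j,i] = S[i,j]). Assembling:

S = [[3, -0.5],
 [-0.5, 4.9167]]


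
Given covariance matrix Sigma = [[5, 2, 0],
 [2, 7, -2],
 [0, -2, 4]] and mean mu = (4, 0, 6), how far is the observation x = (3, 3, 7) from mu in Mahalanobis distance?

Step 1 — centre the observation: (x - mu) = (-1, 3, 1).

Step 2 — invert Sigma (cofactor / det for 3×3, or solve directly):
  Sigma^{-1} = [[0.2308, -0.0769, -0.0385],
 [-0.0769, 0.1923, 0.0962],
 [-0.0385, 0.0962, 0.2981]].

Step 3 — form the quadratic (x - mu)^T · Sigma^{-1} · (x - mu):
  Sigma^{-1} · (x - mu) = (-0.5, 0.75, 0.625).
  (x - mu)^T · [Sigma^{-1} · (x - mu)] = (-1)·(-0.5) + (3)·(0.75) + (1)·(0.625) = 3.375.

Step 4 — take square root: d = √(3.375) ≈ 1.8371.

d(x, mu) = √(3.375) ≈ 1.8371


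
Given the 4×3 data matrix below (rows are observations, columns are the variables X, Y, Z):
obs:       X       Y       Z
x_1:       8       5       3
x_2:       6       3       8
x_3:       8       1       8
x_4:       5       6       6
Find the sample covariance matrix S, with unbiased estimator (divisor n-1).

Step 1 — column means:
  mean(X) = (8 + 6 + 8 + 5) / 4 = 27/4 = 6.75
  mean(Y) = (5 + 3 + 1 + 6) / 4 = 15/4 = 3.75
  mean(Z) = (3 + 8 + 8 + 6) / 4 = 25/4 = 6.25

Step 2 — sample covariance S[i,j] = (1/(n-1)) · Σ_k (x_{k,i} - mean_i) · (x_{k,j} - mean_j), with n-1 = 3.
  S[X,X] = ((1.25)·(1.25) + (-0.75)·(-0.75) + (1.25)·(1.25) + (-1.75)·(-1.75)) / 3 = 6.75/3 = 2.25
  S[X,Y] = ((1.25)·(1.25) + (-0.75)·(-0.75) + (1.25)·(-2.75) + (-1.75)·(2.25)) / 3 = -5.25/3 = -1.75
  S[X,Z] = ((1.25)·(-3.25) + (-0.75)·(1.75) + (1.25)·(1.75) + (-1.75)·(-0.25)) / 3 = -2.75/3 = -0.9167
  S[Y,Y] = ((1.25)·(1.25) + (-0.75)·(-0.75) + (-2.75)·(-2.75) + (2.25)·(2.25)) / 3 = 14.75/3 = 4.9167
  S[Y,Z] = ((1.25)·(-3.25) + (-0.75)·(1.75) + (-2.75)·(1.75) + (2.25)·(-0.25)) / 3 = -10.75/3 = -3.5833
  S[Z,Z] = ((-3.25)·(-3.25) + (1.75)·(1.75) + (1.75)·(1.75) + (-0.25)·(-0.25)) / 3 = 16.75/3 = 5.5833

S is symmetric (S[j,i] = S[i,j]). Assembling:

S = [[2.25, -1.75, -0.9167],
 [-1.75, 4.9167, -3.5833],
 [-0.9167, -3.5833, 5.5833]]


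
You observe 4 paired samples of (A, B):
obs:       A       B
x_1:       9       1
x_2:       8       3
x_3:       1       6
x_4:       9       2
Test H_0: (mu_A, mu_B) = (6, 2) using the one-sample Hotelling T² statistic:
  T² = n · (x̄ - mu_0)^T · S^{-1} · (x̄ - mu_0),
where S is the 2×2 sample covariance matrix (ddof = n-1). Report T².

Step 1 — sample mean vector:
  mean(A) = (9 + 8 + 1 + 9) / 4 = 27/4 = 6.75
  mean(B) = (1 + 3 + 6 + 2) / 4 = 12/4 = 3
  x̄ = (6.75, 3),  deviation x̄ - mu_0 = (6.75, 3) - (6, 2) = (0.75, 1).

Step 2 — sample covariance matrix, S[i,j] = (1/(n-1)) · Σ_k (x_{k,i} - mean_i) · (x_{k,j} - mean_j), divisor n-1 = 3:
  S[A,A] = ((2.25)·(2.25) + (1.25)·(1.25) + (-5.75)·(-5.75) + (2.25)·(2.25)) / 3 = 44.75/3 = 14.9167
  S[A,B] = ((2.25)·(-2) + (1.25)·(0) + (-5.75)·(3) + (2.25)·(-1)) / 3 = -24/3 = -8
  S[B,B] = ((-2)·(-2) + (0)·(0) + (3)·(3) + (-1)·(-1)) / 3 = 14/3 = 4.6667
  S = [[14.9167, -8],
 [-8, 4.6667]].

Step 3 — invert S. det(S) = 14.9167·4.6667 - (-8)² = 5.6111.
  S^{-1} = (1/det) · [[d, -b], [-b, a]] = [[0.8317, 1.4257],
 [1.4257, 2.6584]].

Step 4 — quadratic form (x̄ - mu_0)^T · S^{-1} · (x̄ - mu_0):
  S^{-1} · (x̄ - mu_0) = (2.0495, 3.7277),
  (x̄ - mu_0)^T · [...] = (0.75)·(2.0495) + (1)·(3.7277) = 5.2649.

Step 5 — scale by n: T² = 4 · 5.2649 = 21.0594.

T² ≈ 21.0594


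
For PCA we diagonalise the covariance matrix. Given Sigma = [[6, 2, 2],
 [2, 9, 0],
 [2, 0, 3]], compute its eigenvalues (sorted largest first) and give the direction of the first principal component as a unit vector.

Step 1 — characteristic polynomial p(λ) = det(λI - Sigma) = λ³ - tr·λ² + c_1·λ - det, where tr = trace, c_1 = sum of the principal 2×2 minors, det = det(Sigma):
  tr = 6 + 9 + 3 = 18,
  c_1 = (6·9 - (2)²) + (6·3 - (2)²) + (9·3 - (0)²) = 50 + 14 + 27 = 91,
  det = 6·(9·3 - (0)²) - (2)·((2)·3 - (0)·(2)) + (2)·((2)·(0) - 9·(2)) = 6·(27) - (2)·(6) + (2)·(-18) = 114.
  So p(λ) = λ³ - 18λ² + 91λ - 114.
Step 2 — look for an integer root (rational root theorem: any rational root is an integer divisor of 114). Testing λ = 6:
  p(6) = 216 - 648 + 546 - 114 = 0  ✓
  Dividing out (λ - 6): p(λ) = (λ - 6)(λ² - 12λ + 19).
Step 3 — remaining eigenvalues from the quadratic λ² - 12λ + 19 = 0:
  Δ = 12² - 4·19 = 144 - 76 = 68,  λ = (12 ± √68)/2 = (12 ± 8.2462)/2 ≈ 10.1231 or 1.8769.
  Sorted: λ_1 = 10.1231,  λ_2 = 6,  λ_3 = 1.8769  (check: sum = 18 = tr ✓).

Step 4 — unit eigenvector for λ_1 ≈ 10.1231: v spans the null space of (Sigma - λ_1 I), whose rows are
  r_1 = (-4.1231, 2, 2),  r_2 = (2, -1.1231, 0),  r_3 = (2, 0, -7.1231).
  v is orthogonal to every row, so take v ∝ r_1 × r_2 = ((2)·(0) - (2)·(-1.1231), (2)·(2) - (-4.1231)·(0), (-4.1231)·(-1.1231) - (2)·(2)) ≈ (2.2462, 4, 0.6307).
  Let u = (2.2462, 4, 0.6307).
  ||u|| = √((2.2462)² + (4)² + (0.6307)²) = √(21.4432) ≈ 4.6307,  v_1 = u/||u|| ≈ (0.4851, 0.8638, 0.1362) (||v_1|| = 1).

λ_1 = 10.1231,  λ_2 = 6,  λ_3 = 1.8769;  v_1 ≈ (0.4851, 0.8638, 0.1362)


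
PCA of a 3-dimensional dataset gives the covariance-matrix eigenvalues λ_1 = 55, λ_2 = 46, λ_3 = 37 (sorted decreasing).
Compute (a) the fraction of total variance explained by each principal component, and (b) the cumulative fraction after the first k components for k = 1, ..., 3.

Step 1 — total variance = trace(Sigma) = Σ λ_i = 55 + 46 + 37 = 138.

Step 2 — fraction explained by component i = λ_i / Σ λ:
  PC1: 55/138 = 0.3986
  PC2: 46/138 = 0.3333
  PC3: 37/138 = 0.2681

Step 3 — cumulative fraction after k components = (λ_1 + ... + λ_k) / Σ λ:
  k = 1: 55/138 = 0.3986
  k = 2: (55 + 46)/138 = 101/138 = 0.7319
  k = 3: (55 + 46 + 37)/138 = 138/138 = 1

Summary (fraction, with percent):

explained: PC1 0.3986 (39.86%), PC2 0.3333 (33.33%), PC3 0.2681 (26.81%);  cumulative: 0.3986, 0.7319, 1


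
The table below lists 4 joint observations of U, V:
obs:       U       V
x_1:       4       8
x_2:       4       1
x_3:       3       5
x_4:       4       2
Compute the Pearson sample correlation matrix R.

Step 1 — column means:
  mean(U) = (4 + 4 + 3 + 4) / 4 = 15/4 = 3.75
  mean(V) = (8 + 1 + 5 + 2) / 4 = 16/4 = 4

Step 2 — sample variances and covariances s[i,j] = (1/(n-1)) · Σ_k (x_{k,i} - mean_i) · (x_{k,j} - mean_j), with n-1 = 3:
  s[U,U] = ((0.25)·(0.25) + (0.25)·(0.25) + (-0.75)·(-0.75) + (0.25)·(0.25)) / 3 = 0.75/3 = 0.25
  s[U,V] = ((0.25)·(4) + (0.25)·(-3) + (-0.75)·(1) + (0.25)·(-2)) / 3 = -1/3 = -0.3333
  s[V,V] = ((4)·(4) + (-3)·(-3) + (1)·(1) + (-2)·(-2)) / 3 = 30/3 = 10
  Sample standard deviations s_i = √(s[i,i]):
  s(U) = √(0.25) = 0.5
  s(V) = √(10) = 3.1623

Step 3 — r_{ij} = s_{ij} / (s_i · s_j):
  r[U,U] = 1 (diagonal).
  r[U,V] = -0.3333 / (0.5 · 3.1623) = -0.3333 / 1.5811 = -0.2108
  r[V,V] = 1 (diagonal).

R is symmetric with unit diagonal. Assembling:

R = [[1, -0.2108],
 [-0.2108, 1]]


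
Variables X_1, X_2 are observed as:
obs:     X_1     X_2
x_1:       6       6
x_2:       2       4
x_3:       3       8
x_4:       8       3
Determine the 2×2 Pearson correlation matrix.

Step 1 — column means:
  mean(X_1) = (6 + 2 + 3 + 8) / 4 = 19/4 = 4.75
  mean(X_2) = (6 + 4 + 8 + 3) / 4 = 21/4 = 5.25

Step 2 — sample variances and covariances s[i,j] = (1/(n-1)) · Σ_k (x_{k,i} - mean_i) · (x_{k,j} - mean_j), with n-1 = 3:
  s[X_1,X_1] = ((1.25)·(1.25) + (-2.75)·(-2.75) + (-1.75)·(-1.75) + (3.25)·(3.25)) / 3 = 22.75/3 = 7.5833
  s[X_1,X_2] = ((1.25)·(0.75) + (-2.75)·(-1.25) + (-1.75)·(2.75) + (3.25)·(-2.25)) / 3 = -7.75/3 = -2.5833
  s[X_2,X_2] = ((0.75)·(0.75) + (-1.25)·(-1.25) + (2.75)·(2.75) + (-2.25)·(-2.25)) / 3 = 14.75/3 = 4.9167
  Sample standard deviations s_i = √(s[i,i]):
  s(X_1) = √(7.5833) = 2.7538
  s(X_2) = √(4.9167) = 2.2174

Step 3 — r_{ij} = s_{ij} / (s_i · s_j):
  r[X_1,X_1] = 1 (diagonal).
  r[X_1,X_2] = -2.5833 / (2.7538 · 2.2174) = -2.5833 / 6.1061 = -0.4231
  r[X_2,X_2] = 1 (diagonal).

R is symmetric with unit diagonal. Assembling:

R = [[1, -0.4231],
 [-0.4231, 1]]


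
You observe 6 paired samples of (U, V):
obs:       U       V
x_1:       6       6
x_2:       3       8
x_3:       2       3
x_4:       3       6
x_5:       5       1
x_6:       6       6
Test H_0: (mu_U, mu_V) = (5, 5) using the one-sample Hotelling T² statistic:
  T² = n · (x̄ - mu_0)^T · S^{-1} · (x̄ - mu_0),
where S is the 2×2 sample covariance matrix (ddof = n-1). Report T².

Step 1 — sample mean vector:
  mean(U) = (6 + 3 + 2 + 3 + 5 + 6) / 6 = 25/6 = 4.1667
  mean(V) = (6 + 8 + 3 + 6 + 1 + 6) / 6 = 30/6 = 5
  x̄ = (4.1667, 5),  deviation x̄ - mu_0 = (4.1667, 5) - (5, 5) = (-0.8333, 0).

Step 2 — sample covariance matrix, S[i,j] = (1/(n-1)) · Σ_k (x_{k,i} - mean_i) · (x_{k,j} - mean_j), divisor n-1 = 5:
  S[U,U] = ((1.8333)·(1.8333) + (-1.1667)·(-1.1667) + (-2.1667)·(-2.1667) + (-1.1667)·(-1.1667) + (0.8333)·(0.8333) + (1.8333)·(1.8333)) / 5 = 14.8333/5 = 2.9667
  S[U,V] = ((1.8333)·(1) + (-1.1667)·(3) + (-2.1667)·(-2) + (-1.1667)·(1) + (0.8333)·(-4) + (1.8333)·(1)) / 5 = 0/5 = 0
  S[V,V] = ((1)·(1) + (3)·(3) + (-2)·(-2) + (1)·(1) + (-4)·(-4) + (1)·(1)) / 5 = 32/5 = 6.4
  S = [[2.9667, 0],
 [0, 6.4]].

Step 3 — invert S. det(S) = 2.9667·6.4 - (0)² = 18.9867.
  S^{-1} = (1/det) · [[d, -b], [-b, a]] = [[0.3371, 0],
 [0, 0.1562]].

Step 4 — quadratic form (x̄ - mu_0)^T · S^{-1} · (x̄ - mu_0):
  S^{-1} · (x̄ - mu_0) = (-0.2809, 0),
  (x̄ - mu_0)^T · [...] = (-0.8333)·(-0.2809) + (0)·(0) = 0.2341.

Step 5 — scale by n: T² = 6 · 0.2341 = 1.4045.

T² ≈ 1.4045


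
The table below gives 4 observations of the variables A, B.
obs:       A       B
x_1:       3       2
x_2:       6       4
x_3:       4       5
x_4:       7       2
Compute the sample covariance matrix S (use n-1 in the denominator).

Step 1 — column means:
  mean(A) = (3 + 6 + 4 + 7) / 4 = 20/4 = 5
  mean(B) = (2 + 4 + 5 + 2) / 4 = 13/4 = 3.25

Step 2 — sample covariance S[i,j] = (1/(n-1)) · Σ_k (x_{k,i} - mean_i) · (x_{k,j} - mean_j), with n-1 = 3.
  S[A,A] = ((-2)·(-2) + (1)·(1) + (-1)·(-1) + (2)·(2)) / 3 = 10/3 = 3.3333
  S[A,B] = ((-2)·(-1.25) + (1)·(0.75) + (-1)·(1.75) + (2)·(-1.25)) / 3 = -1/3 = -0.3333
  S[B,B] = ((-1.25)·(-1.25) + (0.75)·(0.75) + (1.75)·(1.75) + (-1.25)·(-1.25)) / 3 = 6.75/3 = 2.25

S is symmetric (S[j,i] = S[i,j]). Assembling:

S = [[3.3333, -0.3333],
 [-0.3333, 2.25]]
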